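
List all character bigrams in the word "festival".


Word: "festival" (length 8)
Number of bigrams = 8 - 2 + 1 = 7
  Position 0: "fe"
  Position 1: "es"
  Position 2: "st"
  Position 3: "ti"
  Position 4: "iv"
  Position 5: "va"
  Position 6: "al"
Bigrams = "fe", "es", "st", "ti", "iv", "va", "al"


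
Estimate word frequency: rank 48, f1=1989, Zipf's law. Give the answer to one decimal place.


Zipf's law: f(r) = f(1) / r
f(1) = 1989
f(48) = 1989 / 48
= 41.4 occurrences


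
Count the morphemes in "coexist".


Word: "coexist"
Morphemes: co- / exist
Each morpheme carries meaning
= 2 morphemes


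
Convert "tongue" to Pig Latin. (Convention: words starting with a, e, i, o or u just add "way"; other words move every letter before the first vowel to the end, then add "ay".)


Word: "tongue"
Starts with consonant(s) → move to end, add 'ay'
Consonant cluster: "t"
Pig Latin = "onguetay"


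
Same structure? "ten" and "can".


Pattern of "ten": [0, 1, 2]
Pattern of "can": [0, 1, 2]
Patterns match
Same pattern = Yes


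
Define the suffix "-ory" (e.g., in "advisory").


Suffix: -ory
As in: advisory -> advise + -ory, with a spelling change
Meaning = relating to / place for


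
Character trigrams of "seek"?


Word: "seek" (length 4)
Number of trigrams = 4 - 3 + 1 = 2
  Position 0: "see"
  Position 1: "eek"
Trigrams = "see", "eek"


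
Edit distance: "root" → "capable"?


Word 1: "root" (length 4)
Word 2: "capable" (length 7)
One optimal edit sequence (insert/delete/substitute each cost 1):
  1. insert 'c'  (+1)
  2. insert 'a'  (+1)
  3. insert 'p'  (+1)
  4. substitute 'r' -> 'a'  (+1)
  5. substitute 'o' -> 'b'  (+1)
  6. substitute 'o' -> 'l'  (+1)
  7. substitute 't' -> 'e'  (+1)
Total edit operations: 7
Edit distance = 7


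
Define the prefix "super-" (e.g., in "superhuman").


Prefix: super-
Example: superhuman (super- + human)
Meaning = above / beyond


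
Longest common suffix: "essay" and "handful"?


Word 1: "essay"
Word 2: "handful"
Comparing from end:
  Pos -1: 'y' != 'l' (stop)
LCS = "" (length 0)


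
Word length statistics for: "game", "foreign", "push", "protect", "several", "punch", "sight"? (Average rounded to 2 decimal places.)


Lengths: "game"=4, "foreign"=7, "push"=4, "protect"=7, "several"=7, "punch"=5, "sight"=5
Sum = 39, Count = 7
Average = 39/7 = 5.57
= avg=5.57, min=4, max=7


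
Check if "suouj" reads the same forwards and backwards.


Word: "suouj"
Reversed: "juous"
Forward == Backward? suouj != juous
Palindrome = No


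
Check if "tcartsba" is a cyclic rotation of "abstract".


Word: "abstract", Candidate: "tcartsba"
Method: check if candidate is substring of word+word
"abstractabstract" contains "tcartsba"? No
Is rotation = No


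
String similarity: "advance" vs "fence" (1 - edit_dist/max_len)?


Word 1: "advance" (length 7)
Word 2: "fence" (length 5)
One optimal edit sequence:
  1. delete 'a'  (+1)
  2. delete 'd'  (+1)
  3. substitute 'v' -> 'f'  (+1)
  4. substitute 'a' -> 'e'  (+1)
  5. keep 'n'
  6. keep 'c'
  7. keep 'e'
Edit distance = 4
Max length = max(7, 5) = 7
Similarity = 1 - 4/7
= 0.4286


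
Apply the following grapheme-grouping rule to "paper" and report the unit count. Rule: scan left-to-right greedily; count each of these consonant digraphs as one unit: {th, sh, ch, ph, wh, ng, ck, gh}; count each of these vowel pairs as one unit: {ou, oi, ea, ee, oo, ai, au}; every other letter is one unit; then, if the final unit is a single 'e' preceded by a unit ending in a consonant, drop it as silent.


Word: "paper" (5 letters)
Left-to-right scan:
  [1] 'p' (letter)
  [2] 'a' (letter)
  [3] 'p' (letter)
  [4] 'e' (letter)
  [5] 'r' (letter)
Units from scan: 5
Sound units = 5 units


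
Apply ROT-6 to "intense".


Word: "intense"
Shift: 6
Each letter → (letter + shift) mod 26:
  'i' (8) + 6 = 14 → 'o'
  'n' (13) + 6 = 19 → 't'
  't' (19) + 6 = 25 → 'z'
  'e' (4) + 6 = 10 → 'k'
  'n' (13) + 6 = 19 → 't'
  's' (18) + 6 = 24 → 'y'
  'e' (4) + 6 = 10 → 'k'
Result = "otzktyk"


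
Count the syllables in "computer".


Word: "computer"
Syllable breakdown: com-pu-ter
Counting: 3 parts
= 3 syllables


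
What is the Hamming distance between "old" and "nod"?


Comparing character by character (same length = 3):
  Pos 0: 'o' vs 'n' !=
  Pos 1: 'l' vs 'o' !=
  Pos 2: 'd' vs 'd' =
Hamming distance = 2


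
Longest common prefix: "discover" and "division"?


Word 1: "discover"
Word 2: "division"
Comparing from start:
  Pos 0: 'd' == 'd'
  Pos 1: 'i' == 'i'
  Pos 2: 's' != 'v' (stop)
LCP = "di" (length 2)


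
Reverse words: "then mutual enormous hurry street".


Original: "then mutual enormous hurry street"
Words (1..n): then | mutual | enormous | hurry | street
Reversed (n..1): street | hurry | enormous | mutual | then
Result = "street hurry enormous mutual then"


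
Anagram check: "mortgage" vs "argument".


Word 1: "mortgage" → sorted: aeggmort
Word 2: "argument" → sorted: aegmnrtu
Same letters? aeggmort != aegmnrtu
Anagram = No


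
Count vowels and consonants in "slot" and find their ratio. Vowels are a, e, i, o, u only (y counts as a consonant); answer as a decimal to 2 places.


Word: "slot"
Vowels (a,e,i,o,u): 1
Consonants: 3
Ratio = 1/3
= 0.33


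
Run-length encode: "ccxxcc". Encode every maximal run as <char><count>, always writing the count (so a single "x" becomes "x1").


String: "ccxxcc"
Scanning for consecutive runs:
  'c' x 2
  'x' x 2
  'c' x 2
RLE = "c2x2c2"


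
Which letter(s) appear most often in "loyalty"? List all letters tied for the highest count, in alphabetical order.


Word: "loyalty"
Letter counts:
  'a': 1
  'l': 2
  'o': 1
  't': 1
  'y': 2
Maximum count = 2
Most frequent = 'l', 'y' (2 times each)


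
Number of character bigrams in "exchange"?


Word: "exchange" (length 8)
Number of 2-grams = length - 2 + 1 = 8 - 2 + 1
= 7


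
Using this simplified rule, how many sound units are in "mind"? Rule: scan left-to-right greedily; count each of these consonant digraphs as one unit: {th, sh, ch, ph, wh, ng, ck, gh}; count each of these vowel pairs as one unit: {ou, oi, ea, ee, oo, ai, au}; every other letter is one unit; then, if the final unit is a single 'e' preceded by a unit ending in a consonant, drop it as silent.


Word: "mind" (4 letters)
Left-to-right scan:
  1. 'm' (letter)
  2. 'i' (letter)
  3. 'n' (letter)
  4. 'd' (letter)
Units from scan: 4
Sound units = 4 units


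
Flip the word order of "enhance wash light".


Original: "enhance wash light"
Words (1..n): enhance | wash | light
Reversed (n..1): light | wash | enhance
Result = "light wash enhance"


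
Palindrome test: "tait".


Word: "tait"
Reversed: "tiat"
Forward == Backward? tait != tiat
Palindrome = No


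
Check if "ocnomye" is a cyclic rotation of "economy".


Word: "economy", Candidate: "ocnomye"
Method: check if candidate is substring of word+word
"economyeconomy" contains "ocnomye"? No
Is rotation = No


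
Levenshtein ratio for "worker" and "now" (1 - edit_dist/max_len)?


Word 1: "worker" (length 6)
Word 2: "now" (length 3)
One optimal edit sequence:
  1. substitute 'w' -> 'n'  (+1)
  2. keep 'o'
  3. delete 'r'  (+1)
  4. delete 'k'  (+1)
  5. delete 'e'  (+1)
  6. substitute 'r' -> 'w'  (+1)
Edit distance = 5
Max length = max(6, 3) = 6
Similarity = 1 - 5/6
= 0.1667


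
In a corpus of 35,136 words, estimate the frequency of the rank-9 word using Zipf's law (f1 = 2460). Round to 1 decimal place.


Zipf's law: f(r) = f(1) / r
f(1) = 2460
f(9) = 2460 / 9
= 273.3 occurrences


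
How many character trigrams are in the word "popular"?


Word: "popular" (length 7)
Number of 3-grams = length - 3 + 1 = 7 - 3 + 1
= 5


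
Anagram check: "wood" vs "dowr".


Word 1: "wood" → sorted: doow
Word 2: "dowr" → sorted: dorw
Same letters? doow != dorw
Anagram = No


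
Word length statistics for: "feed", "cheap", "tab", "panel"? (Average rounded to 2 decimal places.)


Lengths: "feed"=4, "cheap"=5, "tab"=3, "panel"=5
Sum = 17, Count = 4
Average = 17/4 = 4.25
= avg=4.25, min=3, max=5


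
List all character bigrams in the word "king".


Word: "king" (length 4)
Number of bigrams = 4 - 2 + 1 = 3
  Position 0: "ki"
  Position 1: "in"
  Position 2: "ng"
Bigrams = "ki", "in", "ng"


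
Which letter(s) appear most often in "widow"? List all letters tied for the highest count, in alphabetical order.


Word: "widow"
Letter counts:
  'd': 1
  'i': 1
  'o': 1
  'w': 2
Maximum count = 2
Most frequent = 'w' (2 times each)


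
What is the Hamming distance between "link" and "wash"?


Comparing character by character (same length = 4):
  Pos 0: 'l' vs 'w' !=
  Pos 1: 'i' vs 'a' !=
  Pos 2: 'n' vs 's' !=
  Pos 3: 'k' vs 'h' !=
Hamming distance = 4


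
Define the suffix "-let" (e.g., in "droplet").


Suffix: -let
Example: droplet (drop + -let)
Meaning = small


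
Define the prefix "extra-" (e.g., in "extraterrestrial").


Prefix: extra-
As in: extraterrestrial -> extra- + terrestrial
Meaning = beyond


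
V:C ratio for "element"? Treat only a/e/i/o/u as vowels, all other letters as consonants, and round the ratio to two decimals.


Word: "element"
Vowels (a,e,i,o,u): 3
Consonants: 4
Ratio = 3/4
= 0.75


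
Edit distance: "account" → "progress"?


Word 1: "account" (length 7)
Word 2: "progress" (length 8)
One optimal edit sequence (insert/delete/substitute each cost 1):
  1. insert 'p'  (+1)
  2. substitute 'a' -> 'r'  (+1)
  3. substitute 'c' -> 'o'  (+1)
  4. substitute 'c' -> 'g'  (+1)
  5. substitute 'o' -> 'r'  (+1)
  6. substitute 'u' -> 'e'  (+1)
  7. substitute 'n' -> 's'  (+1)
  8. substitute 't' -> 's'  (+1)
Total edit operations: 8
Edit distance = 8


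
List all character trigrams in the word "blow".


Word: "blow" (length 4)
Number of trigrams = 4 - 3 + 1 = 2
  Position 0: "blo"
  Position 1: "low"
Trigrams = "blo", "low"


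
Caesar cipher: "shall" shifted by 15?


Word: "shall"
Shift: 15
Each letter → (letter + shift) mod 26:
  's' (18) + 15 = 7 → 'h'
  'h' (7) + 15 = 22 → 'w'
  'a' (0) + 15 = 15 → 'p'
  'l' (11) + 15 = 0 → 'a'
  'l' (11) + 15 = 0 → 'a'
Result = "hwpaa"


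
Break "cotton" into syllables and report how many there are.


Word: "cotton"
Syllable breakdown: cot-ton
Counting: 2 parts
= 2 syllables


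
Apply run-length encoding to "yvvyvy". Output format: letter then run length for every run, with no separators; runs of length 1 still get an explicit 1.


String: "yvvyvy"
Scanning for consecutive runs:
  'y' x 1
  'v' x 2
  'y' x 1
  'v' x 1
  'y' x 1
RLE = "y1v2y1v1y1"


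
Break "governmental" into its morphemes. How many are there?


Word: "governmental"
Morphemes: govern | -ment | -al
Each morpheme carries meaning
= 3 morphemes


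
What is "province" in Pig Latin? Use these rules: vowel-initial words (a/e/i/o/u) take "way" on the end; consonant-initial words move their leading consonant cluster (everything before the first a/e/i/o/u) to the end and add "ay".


Word: "province"
Starts with consonant(s) → move to end, add 'ay'
Consonant cluster: "pr"
Pig Latin = "ovincepray"


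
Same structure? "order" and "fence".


Pattern of "order": [0, 1, 2, 3, 1]
Pattern of "fence": [0, 1, 2, 3, 1]
Patterns match
Same pattern = Yes


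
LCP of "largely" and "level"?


Word 1: "largely"
Word 2: "level"
Comparing from start:
  Pos 0: 'l' == 'l'
  Pos 1: 'a' != 'e' (stop)
LCP = "l" (length 1)


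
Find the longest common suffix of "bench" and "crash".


Word 1: "bench"
Word 2: "crash"
Comparing from end:
  Pos -1: 'h' == 'h'
  Pos -2: 'c' != 's' (stop)
LCS = "h" (length 1)


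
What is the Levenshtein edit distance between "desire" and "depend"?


Word 1: "desire" (length 6)
Word 2: "depend" (length 6)
One optimal edit sequence (insert/delete/substitute each cost 1):
  1. keep 'd'
  2. keep 'e'
  3. substitute 's' -> 'p'  (+1)
  4. substitute 'i' -> 'e'  (+1)
  5. substitute 'r' -> 'n'  (+1)
  6. substitute 'e' -> 'd'  (+1)
Total edit operations: 4
Edit distance = 4


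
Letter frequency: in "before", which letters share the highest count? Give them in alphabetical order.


Word: "before"
Letter counts:
  'b': 1
  'e': 2
  'f': 1
  'o': 1
  'r': 1
Maximum count = 2
Most frequent = 'e' (2 times each)


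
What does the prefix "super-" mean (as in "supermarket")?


Prefix: super-
As in: supermarket -> super- + market
Meaning = above / beyond


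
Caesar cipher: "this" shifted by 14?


Word: "this"
Shift: 14
Each letter → (letter + shift) mod 26:
  't' (19) + 14 = 7 → 'h'
  'h' (7) + 14 = 21 → 'v'
  'i' (8) + 14 = 22 → 'w'
  's' (18) + 14 = 6 → 'g'
Result = "hvwg"


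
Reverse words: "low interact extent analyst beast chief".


Original: "low interact extent analyst beast chief"
Words (1..n): low | interact | extent | analyst | beast | chief
Reversed (n..1): chief | beast | analyst | extent | interact | low
Result = "chief beast analyst extent interact low"


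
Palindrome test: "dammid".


Word: "dammid"
Reversed: "dimmad"
Forward == Backward? dammid != dimmad
Palindrome = No


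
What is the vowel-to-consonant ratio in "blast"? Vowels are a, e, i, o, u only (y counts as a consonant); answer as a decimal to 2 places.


Word: "blast"
Vowels (a,e,i,o,u): 1
Consonants: 4
Ratio = 1/4
= 0.25


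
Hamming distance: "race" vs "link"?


Comparing character by character (same length = 4):
  Pos 0: 'r' vs 'l' !=
  Pos 1: 'a' vs 'i' !=
  Pos 2: 'c' vs 'n' !=
  Pos 3: 'e' vs 'k' !=
Hamming distance = 4


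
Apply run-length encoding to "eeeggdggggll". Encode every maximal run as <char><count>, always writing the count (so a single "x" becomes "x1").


String: "eeeggdggggll"
Scanning for consecutive runs:
  'e' x 3
  'g' x 2
  'd' x 1
  'g' x 4
  'l' x 2
RLE = "e3g2d1g4l2"


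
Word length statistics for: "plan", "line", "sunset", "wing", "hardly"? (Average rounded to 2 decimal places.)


Lengths: "plan"=4, "line"=4, "sunset"=6, "wing"=4, "hardly"=6
Sum = 24, Count = 5
Average = 24/5 = 4.80
= avg=4.80, min=4, max=6


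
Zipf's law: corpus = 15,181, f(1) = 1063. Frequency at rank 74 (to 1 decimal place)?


Zipf's law: f(r) = f(1) / r
f(1) = 1063
f(74) = 1063 / 74
= 14.4 occurrences


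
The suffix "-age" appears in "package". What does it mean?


Suffix: -age
Example: package = pack + -age
Meaning = result / collection


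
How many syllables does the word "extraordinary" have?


Word: "extraordinary"
Syllable breakdown: ex | traor | di | nar | y
Counting: 5 parts
= 5 syllables


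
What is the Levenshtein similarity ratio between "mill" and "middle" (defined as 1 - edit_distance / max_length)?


Word 1: "mill" (length 4)
Word 2: "middle" (length 6)
One optimal edit sequence:
  1. keep 'm'
  2. keep 'i'
  3. insert 'd'  (+1)
  4. insert 'd'  (+1)
  5. keep 'l'
  6. substitute 'l' -> 'e'  (+1)
Edit distance = 3
Max length = max(4, 6) = 6
Similarity = 1 - 3/6
= 0.5000


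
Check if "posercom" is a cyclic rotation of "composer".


Word: "composer", Candidate: "posercom"
Method: check if candidate is substring of word+word
"composercomposer" contains "posercom"? Yes
Is rotation = Yes


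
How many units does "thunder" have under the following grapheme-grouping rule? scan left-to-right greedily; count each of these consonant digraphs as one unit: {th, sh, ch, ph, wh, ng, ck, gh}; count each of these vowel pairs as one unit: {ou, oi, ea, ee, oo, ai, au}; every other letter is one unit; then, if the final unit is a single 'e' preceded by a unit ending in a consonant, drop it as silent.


Word: "thunder" (7 letters)
Left-to-right scan:
  (1) 'th' (digraph)
  (2) 'u' (letter)
  (3) 'n' (letter)
  (4) 'd' (letter)
  (5) 'e' (letter)
  (6) 'r' (letter)
Units from scan: 6
Sound units = 6 units


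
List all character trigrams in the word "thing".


Word: "thing" (length 5)
Number of trigrams = 5 - 3 + 1 = 3
  Position 0: "thi"
  Position 1: "hin"
  Position 2: "ing"
Trigrams = "thi", "hin", "ing"


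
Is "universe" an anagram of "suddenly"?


Word 1: "suddenly" → sorted: ddelnsuy
Word 2: "universe" → sorted: eeinrsuv
Same letters? ddelnsuy != eeinrsuv
Anagram = No


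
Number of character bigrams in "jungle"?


Word: "jungle" (length 6)
Number of 2-grams = length - 2 + 1 = 6 - 2 + 1
= 5


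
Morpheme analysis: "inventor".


Word: "inventor"
Morphemes: invent / -or
Each morpheme carries meaning
= 2 morphemes


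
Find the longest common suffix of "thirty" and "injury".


Word 1: "thirty"
Word 2: "injury"
Comparing from end:
  Pos -1: 'y' == 'y'
  Pos -2: 't' != 'r' (stop)
LCS = "y" (length 1)


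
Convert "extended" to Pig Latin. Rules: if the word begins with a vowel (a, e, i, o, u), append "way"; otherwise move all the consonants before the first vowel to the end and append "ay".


Word: "extended"
Starts with vowel → add 'way'
Pig Latin = "extendedway"


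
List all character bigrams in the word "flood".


Word: "flood" (length 5)
Number of bigrams = 5 - 2 + 1 = 4
  Position 0: "fl"
  Position 1: "lo"
  Position 2: "oo"
  Position 3: "od"
Bigrams = "fl", "lo", "oo", "od"


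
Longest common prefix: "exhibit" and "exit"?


Word 1: "exhibit"
Word 2: "exit"
Comparing from start:
  Pos 0: 'e' == 'e'
  Pos 1: 'x' == 'x'
  Pos 2: 'h' != 'i' (stop)
LCP = "ex" (length 2)


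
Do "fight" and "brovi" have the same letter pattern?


Pattern of "fight": [0, 1, 2, 3, 4]
Pattern of "brovi": [0, 1, 2, 3, 4]
Patterns match
Same pattern = Yes


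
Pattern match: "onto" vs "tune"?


Pattern of "onto": [0, 1, 2, 0]
Pattern of "tune": [0, 1, 2, 3]
Patterns do not match
Same pattern = No


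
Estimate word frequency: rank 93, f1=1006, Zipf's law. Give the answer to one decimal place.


Zipf's law: f(r) = f(1) / r
f(1) = 1006
f(93) = 1006 / 93
= 10.8 occurrences


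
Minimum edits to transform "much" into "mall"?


Word 1: "much" (length 4)
Word 2: "mall" (length 4)
One optimal edit sequence (insert/delete/substitute each cost 1):
  1. keep 'm'
  2. substitute 'u' -> 'a'  (+1)
  3. substitute 'c' -> 'l'  (+1)
  4. substitute 'h' -> 'l'  (+1)
Total edit operations: 3
Edit distance = 3


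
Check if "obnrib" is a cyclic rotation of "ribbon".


Word: "ribbon", Candidate: "obnrib"
Method: check if candidate is substring of word+word
"ribbonribbon" contains "obnrib"? No
Is rotation = No


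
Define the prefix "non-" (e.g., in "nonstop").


Prefix: non-
As in: nonstop -> non- + stop
Meaning = not


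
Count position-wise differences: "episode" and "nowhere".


Comparing character by character (same length = 7):
  Pos 0: 'e' vs 'n' !=
  Pos 1: 'p' vs 'o' !=
  Pos 2: 'i' vs 'w' !=
  Pos 3: 's' vs 'h' !=
  Pos 4: 'o' vs 'e' !=
  Pos 5: 'd' vs 'r' !=
  Pos 6: 'e' vs 'e' =
Hamming distance = 6


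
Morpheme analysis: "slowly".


Word: "slowly"
Morphemes: slow / -ly
Each morpheme carries meaning
= 2 morphemes


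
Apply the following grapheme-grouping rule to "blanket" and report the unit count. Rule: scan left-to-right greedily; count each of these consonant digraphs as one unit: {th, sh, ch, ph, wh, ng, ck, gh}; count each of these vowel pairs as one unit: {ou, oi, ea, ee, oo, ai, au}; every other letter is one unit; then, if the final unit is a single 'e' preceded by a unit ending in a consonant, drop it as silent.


Word: "blanket" (7 letters)
Left-to-right scan:
  1. 'b' (letter)
  2. 'l' (letter)
  3. 'a' (letter)
  4. 'n' (letter)
  5. 'k' (letter)
  6. 'e' (letter)
  7. 't' (letter)
Units from scan: 7
Sound units = 7 units


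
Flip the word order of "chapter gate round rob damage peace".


Original: "chapter gate round rob damage peace"
Words (1..n): chapter | gate | round | rob | damage | peace
Reversed (n..1): peace | damage | rob | round | gate | chapter
Result = "peace damage rob round gate chapter"


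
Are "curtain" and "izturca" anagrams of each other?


Word 1: "curtain" → sorted: acinrtu
Word 2: "izturca" → sorted: acirtuz
Same letters? acinrtu != acirtuz
Anagram = No


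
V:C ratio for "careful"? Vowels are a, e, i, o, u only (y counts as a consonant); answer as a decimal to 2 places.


Word: "careful"
Vowels (a,e,i,o,u): 3
Consonants: 4
Ratio = 3/4
= 0.75


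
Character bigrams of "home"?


Word: "home" (length 4)
Number of bigrams = 4 - 2 + 1 = 3
  Position 0: "ho"
  Position 1: "om"
  Position 2: "me"
Bigrams = "ho", "om", "me"


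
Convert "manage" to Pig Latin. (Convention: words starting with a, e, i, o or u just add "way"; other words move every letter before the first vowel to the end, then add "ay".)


Word: "manage"
Starts with consonant(s) → move to end, add 'ay'
Consonant cluster: "m"
Pig Latin = "anagemay"


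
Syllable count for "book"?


Word: "book"
Syllable breakdown: book
Counting: 1 part
= 1 syllable


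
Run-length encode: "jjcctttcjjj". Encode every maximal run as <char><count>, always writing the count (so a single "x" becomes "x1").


String: "jjcctttcjjj"
Scanning for consecutive runs:
  'j' x 2
  'c' x 2
  't' x 3
  'c' x 1
  'j' x 3
RLE = "j2c2t3c1j3"


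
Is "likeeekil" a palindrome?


Word: "likeeekil"
Reversed: "likeeekil"
Forward == Backward? likeeekil == likeeekil
Palindrome = Yes


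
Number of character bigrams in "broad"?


Word: "broad" (length 5)
Number of 2-grams = length - 2 + 1 = 5 - 2 + 1
= 4


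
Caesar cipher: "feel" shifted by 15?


Word: "feel"
Shift: 15
Each letter → (letter + shift) mod 26:
  'f' (5) + 15 = 20 → 'u'
  'e' (4) + 15 = 19 → 't'
  'e' (4) + 15 = 19 → 't'
  'l' (11) + 15 = 0 → 'a'
Result = "utta"


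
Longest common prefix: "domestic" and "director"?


Word 1: "domestic"
Word 2: "director"
Comparing from start:
  Pos 0: 'd' == 'd'
  Pos 1: 'o' != 'i' (stop)
LCP = "d" (length 1)


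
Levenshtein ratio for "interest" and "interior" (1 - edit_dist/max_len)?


Word 1: "interest" (length 8)
Word 2: "interior" (length 8)
One optimal edit sequence:
  1. keep 'i'
  2. keep 'n'
  3. keep 't'
  4. keep 'e'
  5. keep 'r'
  6. substitute 'e' -> 'i'  (+1)
  7. substitute 's' -> 'o'  (+1)
  8. substitute 't' -> 'r'  (+1)
Edit distance = 3
Max length = max(8, 8) = 8
Similarity = 1 - 3/8
= 0.6250


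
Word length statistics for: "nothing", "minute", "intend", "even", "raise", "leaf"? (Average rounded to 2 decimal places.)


Lengths: "nothing"=7, "minute"=6, "intend"=6, "even"=4, "raise"=5, "leaf"=4
Sum = 32, Count = 6
Average = 32/6 = 5.33
= avg=5.33, min=4, max=7


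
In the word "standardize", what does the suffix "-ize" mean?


Suffix: -ize
Example: standardize (standard + -ize)
Meaning = to make


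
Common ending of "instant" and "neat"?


Word 1: "instant"
Word 2: "neat"
Comparing from end:
  Pos -1: 't' == 't'
  Pos -2: 'n' != 'a' (stop)
LCS = "t" (length 1)


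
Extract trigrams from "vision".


Word: "vision" (length 6)
Number of trigrams = 6 - 3 + 1 = 4
  Position 0: "vis"
  Position 1: "isi"
  Position 2: "sio"
  Position 3: "ion"
Trigrams = "vis", "isi", "sio", "ion"


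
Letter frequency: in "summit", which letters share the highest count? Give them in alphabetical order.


Word: "summit"
Letter counts:
  'i': 1
  'm': 2
  's': 1
  't': 1
  'u': 1
Maximum count = 2
Most frequent = 'm' (2 times each)


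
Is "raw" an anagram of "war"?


Word 1: "war" → sorted: arw
Word 2: "raw" → sorted: arw
Same letters? arw == arw
Anagram = Yes


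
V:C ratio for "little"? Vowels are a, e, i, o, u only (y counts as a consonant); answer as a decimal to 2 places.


Word: "little"
Vowels (a,e,i,o,u): 2
Consonants: 4
Ratio = 2/4
= 0.50


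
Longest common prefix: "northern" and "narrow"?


Word 1: "northern"
Word 2: "narrow"
Comparing from start:
  Pos 0: 'n' == 'n'
  Pos 1: 'o' != 'a' (stop)
LCP = "n" (length 1)


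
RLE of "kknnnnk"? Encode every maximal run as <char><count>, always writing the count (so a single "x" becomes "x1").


String: "kknnnnk"
Scanning for consecutive runs:
  'k' x 2
  'n' x 4
  'k' x 1
RLE = "k2n4k1"


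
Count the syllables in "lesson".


Word: "lesson"
Syllable breakdown: les / son
Counting: 2 parts
= 2 syllables


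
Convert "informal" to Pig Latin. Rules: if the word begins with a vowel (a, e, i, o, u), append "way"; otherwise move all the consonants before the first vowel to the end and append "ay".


Word: "informal"
Starts with vowel → add 'way'
Pig Latin = "informalway"


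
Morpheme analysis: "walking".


Word: "walking"
Morphemes: walk | -ing
Each morpheme carries meaning
= 2 morphemes


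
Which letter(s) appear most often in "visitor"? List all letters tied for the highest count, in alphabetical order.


Word: "visitor"
Letter counts:
  'i': 2
  'o': 1
  'r': 1
  's': 1
  't': 1
  'v': 1
Maximum count = 2
Most frequent = 'i' (2 times each)


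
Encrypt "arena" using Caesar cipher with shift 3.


Word: "arena"
Shift: 3
Each letter → (letter + shift) mod 26:
  'a' (0) + 3 = 3 → 'd'
  'r' (17) + 3 = 20 → 'u'
  'e' (4) + 3 = 7 → 'h'
  'n' (13) + 3 = 16 → 'q'
  'a' (0) + 3 = 3 → 'd'
Result = "duhqd"


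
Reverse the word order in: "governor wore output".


Original: "governor wore output"
Words (1..n): governor | wore | output
Reversed (n..1): output | wore | governor
Result = "output wore governor"


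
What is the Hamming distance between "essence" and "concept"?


Comparing character by character (same length = 7):
  Pos 0: 'e' vs 'c' !=
  Pos 1: 's' vs 'o' !=
  Pos 2: 's' vs 'n' !=
  Pos 3: 'e' vs 'c' !=
  Pos 4: 'n' vs 'e' !=
  Pos 5: 'c' vs 'p' !=
  Pos 6: 'e' vs 't' !=
Hamming distance = 7


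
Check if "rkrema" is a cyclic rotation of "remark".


Word: "remark", Candidate: "rkrema"
Method: check if candidate is substring of word+word
"remarkremark" contains "rkrema"? Yes
Is rotation = Yes


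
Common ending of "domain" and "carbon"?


Word 1: "domain"
Word 2: "carbon"
Comparing from end:
  Pos -1: 'n' == 'n'
  Pos -2: 'i' != 'o' (stop)
LCS = "n" (length 1)


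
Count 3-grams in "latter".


Word: "latter" (length 6)
Number of 3-grams = length - 3 + 1 = 6 - 3 + 1
= 4


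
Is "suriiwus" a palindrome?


Word: "suriiwus"
Reversed: "suwiirus"
Forward == Backward? suriiwus != suwiirus
Palindrome = No


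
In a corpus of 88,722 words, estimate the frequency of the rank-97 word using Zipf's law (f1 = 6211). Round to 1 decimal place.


Zipf's law: f(r) = f(1) / r
f(1) = 6211
f(97) = 6211 / 97
= 64.0 occurrences


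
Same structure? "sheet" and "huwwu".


Pattern of "sheet": [0, 1, 2, 2, 3]
Pattern of "huwwu": [0, 1, 2, 2, 1]
Patterns do not match
Same pattern = No


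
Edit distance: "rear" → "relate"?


Word 1: "rear" (length 4)
Word 2: "relate" (length 6)
One optimal edit sequence (insert/delete/substitute each cost 1):
  1. keep 'r'
  2. keep 'e'
  3. insert 'l'  (+1)
  4. keep 'a'
  5. insert 't'  (+1)
  6. substitute 'r' -> 'e'  (+1)
Total edit operations: 3
Edit distance = 3


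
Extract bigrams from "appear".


Word: "appear" (length 6)
Number of bigrams = 6 - 2 + 1 = 5
  Position 0: "ap"
  Position 1: "pp"
  Position 2: "pe"
  Position 3: "ea"
  Position 4: "ar"
Bigrams = "ap", "pp", "pe", "ea", "ar"


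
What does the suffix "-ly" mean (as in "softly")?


Suffix: -ly
As in: softly -> soft + -ly
Meaning = in a manner


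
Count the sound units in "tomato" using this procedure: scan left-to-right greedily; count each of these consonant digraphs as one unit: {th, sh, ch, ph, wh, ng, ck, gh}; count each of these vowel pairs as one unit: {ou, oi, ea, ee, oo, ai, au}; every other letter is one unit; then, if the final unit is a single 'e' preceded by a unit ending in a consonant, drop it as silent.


Word: "tomato" (6 letters)
Left-to-right scan:
  [1] 't' (letter)
  [2] 'o' (letter)
  [3] 'm' (letter)
  [4] 'a' (letter)
  [5] 't' (letter)
  [6] 'o' (letter)
Units from scan: 6
Sound units = 6 units


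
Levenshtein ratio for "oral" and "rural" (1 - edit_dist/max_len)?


Word 1: "oral" (length 4)
Word 2: "rural" (length 5)
One optimal edit sequence:
  1. insert 'r'  (+1)
  2. substitute 'o' -> 'u'  (+1)
  3. keep 'r'
  4. keep 'a'
  5. keep 'l'
Edit distance = 2
Max length = max(4, 5) = 5
Similarity = 1 - 2/5
= 0.6000


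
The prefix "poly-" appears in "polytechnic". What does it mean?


Prefix: poly-
As in: polytechnic -> poly- + technic
Meaning = many


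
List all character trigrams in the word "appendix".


Word: "appendix" (length 8)
Number of trigrams = 8 - 3 + 1 = 6
  Position 0: "app"
  Position 1: "ppe"
  Position 2: "pen"
  Position 3: "end"
  Position 4: "ndi"
  Position 5: "dix"
Trigrams = "app", "ppe", "pen", "end", "ndi", "dix"


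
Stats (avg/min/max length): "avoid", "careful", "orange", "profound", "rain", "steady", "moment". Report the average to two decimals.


Lengths: "avoid"=5, "careful"=7, "orange"=6, "profound"=8, "rain"=4, "steady"=6, "moment"=6
Sum = 42, Count = 7
Average = 42/7 = 6.00
= avg=6.00, min=4, max=8


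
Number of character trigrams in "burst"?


Word: "burst" (length 5)
Number of 3-grams = length - 3 + 1 = 5 - 3 + 1
= 3


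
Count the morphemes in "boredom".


Word: "boredom"
Morphemes: bore | -dom
Each morpheme carries meaning
= 2 morphemes


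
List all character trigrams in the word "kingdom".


Word: "kingdom" (length 7)
Number of trigrams = 7 - 3 + 1 = 5
  Position 0: "kin"
  Position 1: "ing"
  Position 2: "ngd"
  Position 3: "gdo"
  Position 4: "dom"
Trigrams = "kin", "ing", "ngd", "gdo", "dom"


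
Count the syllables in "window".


Word: "window"
Syllable breakdown: win-dow
Counting: 2 parts
= 2 syllables


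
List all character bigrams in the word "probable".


Word: "probable" (length 8)
Number of bigrams = 8 - 2 + 1 = 7
  Position 0: "pr"
  Position 1: "ro"
  Position 2: "ob"
  Position 3: "ba"
  Position 4: "ab"
  Position 5: "bl"
  Position 6: "le"
Bigrams = "pr", "ro", "ob", "ba", "ab", "bl", "le"


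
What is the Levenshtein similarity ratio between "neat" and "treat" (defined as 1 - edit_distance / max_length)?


Word 1: "neat" (length 4)
Word 2: "treat" (length 5)
One optimal edit sequence:
  1. insert 't'  (+1)
  2. substitute 'n' -> 'r'  (+1)
  3. keep 'e'
  4. keep 'a'
  5. keep 't'
Edit distance = 2
Max length = max(4, 5) = 5
Similarity = 1 - 2/5
= 0.6000


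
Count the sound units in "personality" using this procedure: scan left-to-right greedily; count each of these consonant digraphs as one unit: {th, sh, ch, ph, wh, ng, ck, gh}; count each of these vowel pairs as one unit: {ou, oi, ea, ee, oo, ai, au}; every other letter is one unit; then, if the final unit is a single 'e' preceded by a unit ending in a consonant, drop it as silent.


Word: "personality" (11 letters)
Left-to-right scan:
  1. 'p' (letter)
  2. 'e' (letter)
  3. 'r' (letter)
  4. 's' (letter)
  5. 'o' (letter)
  6. 'n' (letter)
  7. 'a' (letter)
  8. 'l' (letter)
  9. 'i' (letter)
  10. 't' (letter)
  11. 'y' (letter)
Units from scan: 11
Sound units = 11 units


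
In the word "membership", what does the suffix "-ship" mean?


Suffix: -ship
Example: membership (member + -ship)
Meaning = state / position


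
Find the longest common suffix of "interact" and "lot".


Word 1: "interact"
Word 2: "lot"
Comparing from end:
  Pos -1: 't' == 't'
  Pos -2: 'c' != 'o' (stop)
LCS = "t" (length 1)


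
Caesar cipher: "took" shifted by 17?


Word: "took"
Shift: 17
Each letter → (letter + shift) mod 26:
  't' (19) + 17 = 10 → 'k'
  'o' (14) + 17 = 5 → 'f'
  'o' (14) + 17 = 5 → 'f'
  'k' (10) + 17 = 1 → 'b'
Result = "kffb"


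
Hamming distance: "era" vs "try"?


Comparing character by character (same length = 3):
  Pos 0: 'e' vs 't' !=
  Pos 1: 'r' vs 'r' =
  Pos 2: 'a' vs 'y' !=
Hamming distance = 2


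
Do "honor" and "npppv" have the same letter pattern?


Pattern of "honor": [0, 1, 2, 1, 3]
Pattern of "npppv": [0, 1, 1, 1, 2]
Patterns do not match
Same pattern = No


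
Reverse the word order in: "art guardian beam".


Original: "art guardian beam"
Words (1..n): art | guardian | beam
Reversed (n..1): beam | guardian | art
Result = "beam guardian art"


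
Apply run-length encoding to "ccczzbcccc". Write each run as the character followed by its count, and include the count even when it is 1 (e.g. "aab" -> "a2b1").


String: "ccczzbcccc"
Scanning for consecutive runs:
  'c' x 3
  'z' x 2
  'b' x 1
  'c' x 4
RLE = "c3z2b1c4"


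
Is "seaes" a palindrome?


Word: "seaes"
Reversed: "seaes"
Forward == Backward? seaes == seaes
Palindrome = Yes


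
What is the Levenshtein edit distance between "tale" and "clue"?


Word 1: "tale" (length 4)
Word 2: "clue" (length 4)
One optimal edit sequence (insert/delete/substitute each cost 1):
  1. substitute 't' -> 'c'  (+1)
  2. substitute 'a' -> 'l'  (+1)
  3. substitute 'l' -> 'u'  (+1)
  4. keep 'e'
Total edit operations: 3
Edit distance = 3


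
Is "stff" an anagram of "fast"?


Word 1: "fast" → sorted: afst
Word 2: "stff" → sorted: ffst
Same letters? afst != ffst
Anagram = No


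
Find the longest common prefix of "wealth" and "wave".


Word 1: "wealth"
Word 2: "wave"
Comparing from start:
  Pos 0: 'w' == 'w'
  Pos 1: 'e' != 'a' (stop)
LCP = "w" (length 1)


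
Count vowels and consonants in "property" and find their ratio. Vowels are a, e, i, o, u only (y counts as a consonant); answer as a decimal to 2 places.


Word: "property"
Vowels (a,e,i,o,u): 2
Consonants: 6
Ratio = 2/6
= 0.33


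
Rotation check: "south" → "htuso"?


Word: "south", Candidate: "htuso"
Method: check if candidate is substring of word+word
"southsouth" contains "htuso"? No
Is rotation = No


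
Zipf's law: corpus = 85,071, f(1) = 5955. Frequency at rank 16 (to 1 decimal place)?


Zipf's law: f(r) = f(1) / r
f(1) = 5955
f(16) = 5955 / 16
= 372.2 occurrences


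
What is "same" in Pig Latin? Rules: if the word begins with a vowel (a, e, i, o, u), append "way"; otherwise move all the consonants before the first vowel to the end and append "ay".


Word: "same"
Starts with consonant(s) → move to end, add 'ay'
Consonant cluster: "s"
Pig Latin = "amesay"


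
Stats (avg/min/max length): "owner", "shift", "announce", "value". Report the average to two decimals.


Lengths: "owner"=5, "shift"=5, "announce"=8, "value"=5
Sum = 23, Count = 4
Average = 23/4 = 5.75
= avg=5.75, min=5, max=8


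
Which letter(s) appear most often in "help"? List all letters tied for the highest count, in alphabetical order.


Word: "help"
Letter counts:
  'e': 1
  'h': 1
  'l': 1
  'p': 1
Maximum count = 1
Most frequent = 'e', 'h', 'l', 'p' (1 time each)


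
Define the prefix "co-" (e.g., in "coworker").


Prefix: co-
Example: coworker (co- + worker)
Meaning = together


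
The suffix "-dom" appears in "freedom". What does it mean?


Suffix: -dom
As in: freedom -> free + -dom
Meaning = state / realm


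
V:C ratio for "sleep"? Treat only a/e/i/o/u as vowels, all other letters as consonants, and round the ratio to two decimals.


Word: "sleep"
Vowels (a,e,i,o,u): 2
Consonants: 3
Ratio = 2/3
= 0.67


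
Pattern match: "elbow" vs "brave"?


Pattern of "elbow": [0, 1, 2, 3, 4]
Pattern of "brave": [0, 1, 2, 3, 4]
Patterns match
Same pattern = Yes


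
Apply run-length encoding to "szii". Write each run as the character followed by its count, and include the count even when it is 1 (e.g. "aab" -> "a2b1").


String: "szii"
Scanning for consecutive runs:
  's' x 1
  'z' x 1
  'i' x 2
RLE = "s1z1i2"


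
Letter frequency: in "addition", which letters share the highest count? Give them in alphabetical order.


Word: "addition"
Letter counts:
  'a': 1
  'd': 2
  'i': 2
  'n': 1
  'o': 1
  't': 1
Maximum count = 2
Most frequent = 'd', 'i' (2 times each)


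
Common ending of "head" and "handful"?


Word 1: "head"
Word 2: "handful"
Comparing from end:
  Pos -1: 'd' != 'l' (stop)
LCS = "" (length 0)


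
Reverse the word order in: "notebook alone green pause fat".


Original: "notebook alone green pause fat"
Words (1..n): notebook | alone | green | pause | fat
Reversed (n..1): fat | pause | green | alone | notebook
Result = "fat pause green alone notebook"


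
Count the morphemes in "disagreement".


Word: "disagreement"
Morphemes: dis- | agree | -ment
Each morpheme carries meaning
= 3 morphemes


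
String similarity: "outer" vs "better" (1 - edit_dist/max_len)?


Word 1: "outer" (length 5)
Word 2: "better" (length 6)
One optimal edit sequence:
  1. insert 'b'  (+1)
  2. substitute 'o' -> 'e'  (+1)
  3. substitute 'u' -> 't'  (+1)
  4. keep 't'
  5. keep 'e'
  6. keep 'r'
Edit distance = 3
Max length = max(5, 6) = 6
Similarity = 1 - 3/6
= 0.5000


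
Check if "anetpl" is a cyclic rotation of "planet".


Word: "planet", Candidate: "anetpl"
Method: check if candidate is substring of word+word
"planetplanet" contains "anetpl"? Yes
Is rotation = Yes


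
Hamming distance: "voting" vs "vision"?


Comparing character by character (same length = 6):
  Pos 0: 'v' vs 'v' =
  Pos 1: 'o' vs 'i' !=
  Pos 2: 't' vs 's' !=
  Pos 3: 'i' vs 'i' =
  Pos 4: 'n' vs 'o' !=
  Pos 5: 'g' vs 'n' !=
Hamming distance = 4


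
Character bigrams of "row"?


Word: "row" (length 3)
Number of bigrams = 3 - 2 + 1 = 2
  Position 0: "ro"
  Position 1: "ow"
Bigrams = "ro", "ow"


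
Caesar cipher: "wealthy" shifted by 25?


Word: "wealthy"
Shift: 25
Each letter → (letter + shift) mod 26:
  'w' (22) + 25 = 21 → 'v'
  'e' (4) + 25 = 3 → 'd'
  'a' (0) + 25 = 25 → 'z'
  'l' (11) + 25 = 10 → 'k'
  't' (19) + 25 = 18 → 's'
  'h' (7) + 25 = 6 → 'g'
  'y' (24) + 25 = 23 → 'x'
Result = "vdzksgx"


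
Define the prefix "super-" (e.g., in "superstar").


Prefix: super-
Example: superstar = super- + star
Meaning = above / beyond


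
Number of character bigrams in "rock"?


Word: "rock" (length 4)
Number of 2-grams = length - 2 + 1 = 4 - 2 + 1
= 3


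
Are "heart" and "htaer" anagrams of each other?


Word 1: "heart" → sorted: aehrt
Word 2: "htaer" → sorted: aehrt
Same letters? aehrt == aehrt
Anagram = Yes


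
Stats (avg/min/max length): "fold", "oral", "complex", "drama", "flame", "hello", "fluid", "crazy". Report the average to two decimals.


Lengths: "fold"=4, "oral"=4, "complex"=7, "drama"=5, "flame"=5, "hello"=5, "fluid"=5, "crazy"=5
Sum = 40, Count = 8
Average = 40/8 = 5.00
= avg=5.00, min=4, max=7


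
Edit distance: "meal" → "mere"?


Word 1: "meal" (length 4)
Word 2: "mere" (length 4)
One optimal edit sequence (insert/delete/substitute each cost 1):
  1. keep 'm'
  2. keep 'e'
  3. substitute 'a' -> 'r'  (+1)
  4. substitute 'l' -> 'e'  (+1)
Total edit operations: 2
Edit distance = 2


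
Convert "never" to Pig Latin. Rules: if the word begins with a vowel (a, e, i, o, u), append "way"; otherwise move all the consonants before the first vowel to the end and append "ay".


Word: "never"
Starts with consonant(s) → move to end, add 'ay'
Consonant cluster: "n"
Pig Latin = "evernay"


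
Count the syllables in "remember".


Word: "remember"
Syllable breakdown: re | mem | ber
Counting: 3 parts
= 3 syllables


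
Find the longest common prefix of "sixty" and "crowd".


Word 1: "sixty"
Word 2: "crowd"
Comparing from start:
  Pos 0: 's' != 'c' (stop)
LCP = "" (length 0)


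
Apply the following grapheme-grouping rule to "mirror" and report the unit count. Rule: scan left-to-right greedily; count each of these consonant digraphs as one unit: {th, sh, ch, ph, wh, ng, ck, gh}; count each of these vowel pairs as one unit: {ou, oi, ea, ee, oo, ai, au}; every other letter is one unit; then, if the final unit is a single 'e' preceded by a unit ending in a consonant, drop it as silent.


Word: "mirror" (6 letters)
Left-to-right scan:
  (1) 'm' (letter)
  (2) 'i' (letter)
  (3) 'r' (letter)
  (4) 'r' (letter)
  (5) 'o' (letter)
  (6) 'r' (letter)
Units from scan: 6
Sound units = 6 units
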